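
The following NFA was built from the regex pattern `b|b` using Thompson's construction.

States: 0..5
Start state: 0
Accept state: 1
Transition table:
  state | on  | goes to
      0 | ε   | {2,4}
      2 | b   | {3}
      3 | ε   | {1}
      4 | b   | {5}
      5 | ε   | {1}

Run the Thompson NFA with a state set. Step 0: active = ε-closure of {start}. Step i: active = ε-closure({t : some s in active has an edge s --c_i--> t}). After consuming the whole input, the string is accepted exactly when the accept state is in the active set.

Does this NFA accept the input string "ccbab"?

S₀ = ε-closure({0}) = {0,2,4}
'c' @ 1: {}  — state set empty
rest 'cbab' ignored (set empty)
end set {} — state 1 not in

Answer: REJECT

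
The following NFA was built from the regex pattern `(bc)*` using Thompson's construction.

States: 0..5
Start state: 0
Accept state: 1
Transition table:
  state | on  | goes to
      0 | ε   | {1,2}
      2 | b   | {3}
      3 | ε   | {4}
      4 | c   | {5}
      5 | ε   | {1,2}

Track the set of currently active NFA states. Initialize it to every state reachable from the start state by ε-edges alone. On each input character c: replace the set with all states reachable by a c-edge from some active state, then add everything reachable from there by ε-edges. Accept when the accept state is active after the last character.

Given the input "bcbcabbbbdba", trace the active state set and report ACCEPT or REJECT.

initial (ε-close {0}): {0,1,2}
'b' @ 1: {3,4}
'c' @ 2: {1,2,5}  ✓accept
'b' @ 3: {3,4}
'c' @ 4: {1,2,5}  ✓accept
'a' @ 5: {}  — dead — no transitions
rest 'bbbbdba' ignored (set empty)
end set {} — state 1 not in

Answer: REJECT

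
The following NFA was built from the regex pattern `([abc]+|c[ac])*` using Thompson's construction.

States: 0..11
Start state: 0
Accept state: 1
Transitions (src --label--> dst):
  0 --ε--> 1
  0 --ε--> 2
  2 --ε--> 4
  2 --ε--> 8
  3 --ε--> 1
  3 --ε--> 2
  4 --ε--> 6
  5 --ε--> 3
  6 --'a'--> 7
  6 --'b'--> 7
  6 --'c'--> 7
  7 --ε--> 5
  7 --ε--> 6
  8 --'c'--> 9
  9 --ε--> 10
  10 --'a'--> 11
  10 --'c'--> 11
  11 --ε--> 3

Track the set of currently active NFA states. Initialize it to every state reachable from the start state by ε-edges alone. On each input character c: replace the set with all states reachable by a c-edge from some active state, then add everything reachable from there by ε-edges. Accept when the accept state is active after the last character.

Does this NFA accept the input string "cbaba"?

Answer: ACCEPT

Steps:
start: ε-closure({0}) = {0,1,2,4,6,8}
'c' @ 1: {1,2,3,4,5,6,7,8,9,10}  (accept∈set)
'b' @ 2: {1,2,3,4,5,6,7,8}  (accept∈set)
'a' @ 3: {1,2,3,4,5,6,7,8}  (accept∈set)
'b' @ 4: {1,2,3,4,5,6,7,8}  (accept∈set)
'a' @ 5: {1,2,3,4,5,6,7,8}  (accept∈set)
end set {1,2,3,4,5,6,7,8} — state 1 in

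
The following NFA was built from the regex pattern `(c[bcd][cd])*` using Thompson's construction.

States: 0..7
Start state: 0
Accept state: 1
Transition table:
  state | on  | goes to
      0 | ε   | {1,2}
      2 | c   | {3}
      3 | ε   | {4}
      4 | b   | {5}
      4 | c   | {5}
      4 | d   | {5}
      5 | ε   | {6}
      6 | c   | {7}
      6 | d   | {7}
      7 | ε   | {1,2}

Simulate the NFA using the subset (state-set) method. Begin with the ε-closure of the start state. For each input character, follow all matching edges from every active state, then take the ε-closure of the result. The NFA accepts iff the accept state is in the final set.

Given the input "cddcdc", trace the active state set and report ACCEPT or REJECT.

S₀ = ε-closure({0}) = {0,1,2}
'c' @ 1: {3,4}
'd' @ 2: {5,6}
'd' @ 3: {1,2,7}  [accepting]
'c' @ 4: {3,4}
'd' @ 5: {5,6}
'c' @ 6: {1,2,7}  [accepting]
after full input: {1,2,7}  (accept=1 in)

Answer: ACCEPT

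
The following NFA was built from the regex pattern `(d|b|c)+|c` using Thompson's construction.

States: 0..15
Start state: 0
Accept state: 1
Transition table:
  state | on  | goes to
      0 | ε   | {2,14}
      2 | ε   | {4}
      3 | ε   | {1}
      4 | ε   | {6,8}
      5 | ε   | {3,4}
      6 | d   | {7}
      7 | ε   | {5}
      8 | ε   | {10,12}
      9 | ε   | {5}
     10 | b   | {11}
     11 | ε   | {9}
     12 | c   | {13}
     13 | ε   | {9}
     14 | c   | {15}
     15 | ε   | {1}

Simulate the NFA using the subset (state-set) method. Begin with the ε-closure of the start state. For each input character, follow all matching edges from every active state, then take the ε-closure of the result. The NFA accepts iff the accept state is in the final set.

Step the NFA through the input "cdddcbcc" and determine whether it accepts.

S₀ = ε-closure({0}) = {0,2,4,6,8,10,12,14}
'c' @ 1: {1,3,4,5,6,8,9,10,12,13,15}  [accepting]
'd' @ 2: {1,3,4,5,6,7,8,10,12}  [accepting]
'd' @ 3: {1,3,4,5,6,7,8,10,12}  [accepting]
'd' @ 4: {1,3,4,5,6,7,8,10,12}  [accepting]
'c' @ 5: {1,3,4,5,6,8,9,10,12,13}  [accepting]
'b' @ 6: {1,3,4,5,6,8,9,10,11,12}  [accepting]
'c' @ 7: {1,3,4,5,6,8,9,10,12,13}  [accepting]
'c' @ 8: {1,3,4,5,6,8,9,10,12,13}  [accepting]
final: {1,3,4,5,6,8,9,10,12,13}; accept 1 in set

Answer: ACCEPT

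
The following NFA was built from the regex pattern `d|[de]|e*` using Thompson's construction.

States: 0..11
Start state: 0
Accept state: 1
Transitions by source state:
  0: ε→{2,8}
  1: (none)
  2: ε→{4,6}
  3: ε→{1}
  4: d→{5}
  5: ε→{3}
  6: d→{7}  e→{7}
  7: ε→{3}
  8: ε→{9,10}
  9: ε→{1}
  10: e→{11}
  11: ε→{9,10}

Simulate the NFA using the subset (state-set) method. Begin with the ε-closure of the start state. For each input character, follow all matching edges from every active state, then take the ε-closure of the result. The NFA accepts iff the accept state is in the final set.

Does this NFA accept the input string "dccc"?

start: ε-closure({0}) = {0,1,2,4,6,8,9,10}
'd' @ 1: {1,3,5,7}  [accepting]
'c' @ 2: {}  — state set empty
rest 'cc' ignored (set empty)
end set {} — state 1 not in

Answer: REJECT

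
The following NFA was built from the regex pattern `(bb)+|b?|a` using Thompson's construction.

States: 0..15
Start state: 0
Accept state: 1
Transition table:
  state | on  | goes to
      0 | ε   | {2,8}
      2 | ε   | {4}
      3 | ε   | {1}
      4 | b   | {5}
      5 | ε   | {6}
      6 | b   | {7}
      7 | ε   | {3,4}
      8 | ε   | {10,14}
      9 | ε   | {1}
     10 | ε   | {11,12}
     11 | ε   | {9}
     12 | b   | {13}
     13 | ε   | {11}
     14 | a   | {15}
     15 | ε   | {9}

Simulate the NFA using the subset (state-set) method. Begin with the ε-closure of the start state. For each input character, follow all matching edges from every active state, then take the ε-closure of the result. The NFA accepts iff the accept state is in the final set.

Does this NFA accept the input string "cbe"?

Answer: REJECT

Steps:
initial (ε-close {0}): {0,1,2,4,8,9,10,11,12,14}
'c' @ 1: {}  — no active states
rest 'be' ignored (set empty)
end set {} — state 1 not in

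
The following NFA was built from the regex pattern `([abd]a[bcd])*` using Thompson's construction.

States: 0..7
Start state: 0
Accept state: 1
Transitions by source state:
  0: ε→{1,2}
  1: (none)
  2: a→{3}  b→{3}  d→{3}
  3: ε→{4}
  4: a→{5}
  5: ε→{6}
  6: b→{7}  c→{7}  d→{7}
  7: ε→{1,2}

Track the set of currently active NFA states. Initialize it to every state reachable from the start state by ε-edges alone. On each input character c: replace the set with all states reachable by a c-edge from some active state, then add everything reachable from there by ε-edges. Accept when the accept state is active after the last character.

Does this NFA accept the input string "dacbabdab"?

Answer: ACCEPT

Steps:
initial (ε-close {0}): {0,1,2}
'd' @ 1: {3,4}
'a' @ 2: {5,6}
'c' @ 3: {1,2,7}  ✓accept
'b' @ 4: {3,4}
'a' @ 5: {5,6}
'b' @ 6: {1,2,7}  ✓accept
'd' @ 7: {3,4}
'a' @ 8: {5,6}
'b' @ 9: {1,2,7}  ✓accept
final: {1,2,7}; accept 1 in set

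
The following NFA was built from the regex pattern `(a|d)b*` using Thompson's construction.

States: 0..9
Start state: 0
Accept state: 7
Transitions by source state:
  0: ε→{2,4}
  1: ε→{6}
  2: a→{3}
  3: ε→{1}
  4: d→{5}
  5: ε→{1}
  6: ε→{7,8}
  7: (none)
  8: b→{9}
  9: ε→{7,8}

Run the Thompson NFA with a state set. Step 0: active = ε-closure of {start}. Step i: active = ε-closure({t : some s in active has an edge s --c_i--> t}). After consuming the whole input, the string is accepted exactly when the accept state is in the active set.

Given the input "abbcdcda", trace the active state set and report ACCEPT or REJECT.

initial (ε-close {0}): {0,2,4}
'a' @ 1: {1,3,6,7,8}  ✓accept
'b' @ 2: {7,8,9}  ✓accept
'b' @ 3: {7,8,9}  ✓accept
'c' @ 4: {}  — state set empty
rest 'dcda' ignored (set empty)
after full input: {}  (accept=7 not in)

Answer: REJECT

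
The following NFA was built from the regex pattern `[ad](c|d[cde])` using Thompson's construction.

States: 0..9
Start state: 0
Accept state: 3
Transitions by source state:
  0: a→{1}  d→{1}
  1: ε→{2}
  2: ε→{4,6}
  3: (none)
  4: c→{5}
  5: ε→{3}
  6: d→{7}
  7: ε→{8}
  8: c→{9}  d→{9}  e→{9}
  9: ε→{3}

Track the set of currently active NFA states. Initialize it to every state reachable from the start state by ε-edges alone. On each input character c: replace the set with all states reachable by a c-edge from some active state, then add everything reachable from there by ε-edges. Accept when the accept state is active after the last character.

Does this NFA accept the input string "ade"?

Answer: ACCEPT

Steps:
start: ε-closure({0}) = {0}
'a' @ 1: {1,2,4,6}
'd' @ 2: {7,8}
'e' @ 3: {3,9}  ✓accept
end set {3,9} — state 3 in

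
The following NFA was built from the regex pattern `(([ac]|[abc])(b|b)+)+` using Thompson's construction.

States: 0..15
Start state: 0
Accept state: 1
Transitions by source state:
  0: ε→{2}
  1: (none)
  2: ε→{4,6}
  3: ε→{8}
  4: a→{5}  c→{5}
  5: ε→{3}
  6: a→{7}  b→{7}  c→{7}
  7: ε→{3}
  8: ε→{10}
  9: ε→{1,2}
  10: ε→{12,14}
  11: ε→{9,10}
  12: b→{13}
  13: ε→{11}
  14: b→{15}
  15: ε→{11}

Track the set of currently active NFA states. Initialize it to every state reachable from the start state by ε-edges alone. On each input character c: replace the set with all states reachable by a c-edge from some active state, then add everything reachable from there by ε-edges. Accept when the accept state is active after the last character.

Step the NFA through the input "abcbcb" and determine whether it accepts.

Answer: ACCEPT

Trace:
initial (ε-close {0}): {0,2,4,6}
'a' @ 1: {3,5,7,8,10,12,14}
'b' @ 2: {1,2,4,6,9,10,11,12,13,14,15}  [accepting]
'c' @ 3: {3,5,7,8,10,12,14}
'b' @ 4: {1,2,4,6,9,10,11,12,13,14,15}  [accepting]
'c' @ 5: {3,5,7,8,10,12,14}
'b' @ 6: {1,2,4,6,9,10,11,12,13,14,15}  [accepting]
after full input: {1,2,4,6,9,10,11,12,13,14,15}  (accept=1 in)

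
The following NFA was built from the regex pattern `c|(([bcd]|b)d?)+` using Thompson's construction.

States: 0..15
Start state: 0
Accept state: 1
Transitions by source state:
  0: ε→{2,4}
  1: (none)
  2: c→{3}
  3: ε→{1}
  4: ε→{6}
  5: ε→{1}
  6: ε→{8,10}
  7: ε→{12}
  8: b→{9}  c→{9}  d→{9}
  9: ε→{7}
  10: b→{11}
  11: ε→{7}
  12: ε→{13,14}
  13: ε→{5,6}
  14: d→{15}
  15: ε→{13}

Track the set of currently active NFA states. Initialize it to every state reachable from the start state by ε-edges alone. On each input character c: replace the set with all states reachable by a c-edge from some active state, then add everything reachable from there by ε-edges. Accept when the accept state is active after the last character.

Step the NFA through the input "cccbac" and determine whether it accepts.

initial (ε-close {0}): {0,2,4,6,8,10}
'c' @ 1: {1,3,5,6,7,8,9,10,12,13,14}  [accepting]
'c' @ 2: {1,5,6,7,8,9,10,12,13,14}  [accepting]
'c' @ 3: {1,5,6,7,8,9,10,12,13,14}  [accepting]
'b' @ 4: {1,5,6,7,8,9,10,11,12,13,14}  [accepting]
'a' @ 5: {}  — no active states
rest 'c' ignored (set empty)
after full input: {}  (accept=1 not in)

Answer: REJECT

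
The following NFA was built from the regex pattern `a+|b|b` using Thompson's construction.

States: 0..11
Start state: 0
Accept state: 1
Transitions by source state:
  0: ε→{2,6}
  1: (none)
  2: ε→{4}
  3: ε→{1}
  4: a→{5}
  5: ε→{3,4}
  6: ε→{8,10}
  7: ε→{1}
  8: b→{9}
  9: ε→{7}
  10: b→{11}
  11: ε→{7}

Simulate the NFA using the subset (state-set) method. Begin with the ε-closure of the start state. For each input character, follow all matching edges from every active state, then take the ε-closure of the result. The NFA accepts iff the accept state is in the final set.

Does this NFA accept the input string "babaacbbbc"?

S₀ = ε-closure({0}) = {0,2,4,6,8,10}
'b' @ 1: {1,7,9,11}  (accept∈set)
'a' @ 2: {}  — state set empty
rest 'baacbbbc' ignored (set empty)
final: {}; accept 1 not in set

Answer: REJECT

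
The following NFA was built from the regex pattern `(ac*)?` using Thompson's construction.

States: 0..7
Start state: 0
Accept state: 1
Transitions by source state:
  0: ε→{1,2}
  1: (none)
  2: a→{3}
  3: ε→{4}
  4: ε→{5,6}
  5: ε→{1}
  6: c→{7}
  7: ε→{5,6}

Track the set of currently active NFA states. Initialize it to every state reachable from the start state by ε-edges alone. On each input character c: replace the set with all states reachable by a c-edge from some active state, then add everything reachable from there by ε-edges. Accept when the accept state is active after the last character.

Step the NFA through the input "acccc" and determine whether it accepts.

Answer: ACCEPT

Derivation:
start: ε-closure({0}) = {0,1,2}
'a' @ 1: {1,3,4,5,6}  [accepting]
'c' @ 2: {1,5,6,7}  [accepting]
'c' @ 3: {1,5,6,7}  [accepting]
'c' @ 4: {1,5,6,7}  [accepting]
'c' @ 5: {1,5,6,7}  [accepting]
end set {1,5,6,7} — state 1 in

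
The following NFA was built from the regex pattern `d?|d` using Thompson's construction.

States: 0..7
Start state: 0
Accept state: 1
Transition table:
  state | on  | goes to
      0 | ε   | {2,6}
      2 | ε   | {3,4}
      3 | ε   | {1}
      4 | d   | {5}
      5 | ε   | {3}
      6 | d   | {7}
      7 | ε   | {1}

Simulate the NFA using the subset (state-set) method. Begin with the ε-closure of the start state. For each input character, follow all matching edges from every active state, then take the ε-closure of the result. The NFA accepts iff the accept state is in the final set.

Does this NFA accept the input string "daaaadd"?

initial (ε-close {0}): {0,1,2,3,4,6}
'd' @ 1: {1,3,5,7}  (accept∈set)
'a' @ 2: {}  — state set empty
rest 'aaadd' ignored (set empty)
after full input: {}  (accept=1 not in)

Answer: REJECT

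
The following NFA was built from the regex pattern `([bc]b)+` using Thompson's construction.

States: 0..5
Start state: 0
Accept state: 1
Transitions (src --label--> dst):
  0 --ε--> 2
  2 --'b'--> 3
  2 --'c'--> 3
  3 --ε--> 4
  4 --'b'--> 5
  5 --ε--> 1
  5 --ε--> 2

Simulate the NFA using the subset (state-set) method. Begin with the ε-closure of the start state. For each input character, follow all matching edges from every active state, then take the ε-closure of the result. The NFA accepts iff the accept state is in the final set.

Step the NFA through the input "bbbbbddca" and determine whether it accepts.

Answer: REJECT

Steps:
initial (ε-close {0}): {0,2}
'b' @ 1: {3,4}
'b' @ 2: {1,2,5}  [accepting]
'b' @ 3: {3,4}
'b' @ 4: {1,2,5}  [accepting]
'b' @ 5: {3,4}
'd' @ 6: {}  — no active states
rest 'dca' ignored (set empty)
after full input: {}  (accept=1 not in)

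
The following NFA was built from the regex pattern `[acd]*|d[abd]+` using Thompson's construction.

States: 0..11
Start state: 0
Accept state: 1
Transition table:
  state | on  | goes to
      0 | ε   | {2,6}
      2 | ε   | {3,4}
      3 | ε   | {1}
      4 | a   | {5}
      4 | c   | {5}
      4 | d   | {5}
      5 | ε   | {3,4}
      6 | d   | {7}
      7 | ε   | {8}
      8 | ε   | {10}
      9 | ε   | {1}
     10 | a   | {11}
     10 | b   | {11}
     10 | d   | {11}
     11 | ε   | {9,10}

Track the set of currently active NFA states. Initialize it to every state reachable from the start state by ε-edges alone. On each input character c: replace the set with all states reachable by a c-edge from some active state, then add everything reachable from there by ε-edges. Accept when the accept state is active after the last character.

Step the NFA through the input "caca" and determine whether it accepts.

Answer: ACCEPT

Steps:
start: ε-closure({0}) = {0,1,2,3,4,6}
'c' @ 1: {1,3,4,5}  [accepting]
'a' @ 2: {1,3,4,5}  [accepting]
'c' @ 3: {1,3,4,5}  [accepting]
'a' @ 4: {1,3,4,5}  [accepting]
final: {1,3,4,5}; accept 1 in set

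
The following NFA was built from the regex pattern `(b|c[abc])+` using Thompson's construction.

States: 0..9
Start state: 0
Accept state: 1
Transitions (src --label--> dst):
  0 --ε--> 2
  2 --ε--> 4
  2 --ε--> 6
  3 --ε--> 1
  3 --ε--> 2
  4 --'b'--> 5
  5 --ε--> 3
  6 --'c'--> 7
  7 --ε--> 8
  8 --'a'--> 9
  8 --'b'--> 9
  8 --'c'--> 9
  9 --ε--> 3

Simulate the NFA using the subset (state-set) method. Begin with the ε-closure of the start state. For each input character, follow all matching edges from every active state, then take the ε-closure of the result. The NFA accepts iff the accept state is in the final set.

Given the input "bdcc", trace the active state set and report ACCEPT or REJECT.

start: ε-closure({0}) = {0,2,4,6}
'b' @ 1: {1,2,3,4,5,6}  ✓accept
'd' @ 2: {}  — dead — no transitions
rest 'cc' ignored (set empty)
final: {}; accept 1 not in set

Answer: REJECT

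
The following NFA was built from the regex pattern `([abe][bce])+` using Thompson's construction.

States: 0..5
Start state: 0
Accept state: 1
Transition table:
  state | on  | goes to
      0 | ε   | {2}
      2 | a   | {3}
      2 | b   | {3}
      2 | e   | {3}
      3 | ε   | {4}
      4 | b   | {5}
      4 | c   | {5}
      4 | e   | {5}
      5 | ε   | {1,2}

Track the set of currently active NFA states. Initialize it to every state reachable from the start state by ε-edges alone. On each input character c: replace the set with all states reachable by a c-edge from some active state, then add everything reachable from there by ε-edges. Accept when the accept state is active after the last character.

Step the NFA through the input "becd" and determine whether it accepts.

S₀ = ε-closure({0}) = {0,2}
'b' @ 1: {3,4}
'e' @ 2: {1,2,5}  [accepting]
'c' @ 3: {}  — dead — no transitions
rest 'd' ignored (set empty)
final: {}; accept 1 not in set

Answer: REJECT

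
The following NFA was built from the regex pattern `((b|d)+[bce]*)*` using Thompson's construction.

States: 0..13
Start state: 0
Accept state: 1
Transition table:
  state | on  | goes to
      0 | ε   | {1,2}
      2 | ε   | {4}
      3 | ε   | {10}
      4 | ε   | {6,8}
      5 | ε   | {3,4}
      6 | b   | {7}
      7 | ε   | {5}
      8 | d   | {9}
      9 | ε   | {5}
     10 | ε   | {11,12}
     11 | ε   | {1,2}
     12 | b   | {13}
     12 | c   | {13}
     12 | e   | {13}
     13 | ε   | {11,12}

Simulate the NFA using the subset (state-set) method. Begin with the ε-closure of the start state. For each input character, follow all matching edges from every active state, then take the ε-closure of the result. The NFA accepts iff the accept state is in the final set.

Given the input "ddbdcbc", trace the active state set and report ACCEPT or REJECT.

Answer: ACCEPT

Derivation:
start: ε-closure({0}) = {0,1,2,4,6,8}
'd' @ 1: {1,2,3,4,5,6,8,9,10,11,12}  (accept∈set)
'd' @ 2: {1,2,3,4,5,6,8,9,10,11,12}  (accept∈set)
'b' @ 3: {1,2,3,4,5,6,7,8,10,11,12,13}  (accept∈set)
'd' @ 4: {1,2,3,4,5,6,8,9,10,11,12}  (accept∈set)
'c' @ 5: {1,2,4,6,8,11,12,13}  (accept∈set)
'b' @ 6: {1,2,3,4,5,6,7,8,10,11,12,13}  (accept∈set)
'c' @ 7: {1,2,4,6,8,11,12,13}  (accept∈set)
after full input: {1,2,4,6,8,11,12,13}  (accept=1 in)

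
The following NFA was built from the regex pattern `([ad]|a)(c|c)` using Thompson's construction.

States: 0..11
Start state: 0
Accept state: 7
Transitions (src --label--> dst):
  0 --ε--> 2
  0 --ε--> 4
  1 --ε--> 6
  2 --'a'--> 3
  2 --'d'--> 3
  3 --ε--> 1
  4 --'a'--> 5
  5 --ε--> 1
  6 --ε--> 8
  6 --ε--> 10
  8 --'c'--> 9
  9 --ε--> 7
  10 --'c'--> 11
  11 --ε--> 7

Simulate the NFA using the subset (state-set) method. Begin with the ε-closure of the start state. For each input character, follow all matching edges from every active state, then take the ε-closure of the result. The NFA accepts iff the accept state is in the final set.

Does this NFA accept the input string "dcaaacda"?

initial (ε-close {0}): {0,2,4}
'd' @ 1: {1,3,6,8,10}
'c' @ 2: {7,9,11}  (accept∈set)
'a' @ 3: {}  — state set empty
rest 'aacda' ignored (set empty)
final: {}; accept 7 not in set

Answer: REJECT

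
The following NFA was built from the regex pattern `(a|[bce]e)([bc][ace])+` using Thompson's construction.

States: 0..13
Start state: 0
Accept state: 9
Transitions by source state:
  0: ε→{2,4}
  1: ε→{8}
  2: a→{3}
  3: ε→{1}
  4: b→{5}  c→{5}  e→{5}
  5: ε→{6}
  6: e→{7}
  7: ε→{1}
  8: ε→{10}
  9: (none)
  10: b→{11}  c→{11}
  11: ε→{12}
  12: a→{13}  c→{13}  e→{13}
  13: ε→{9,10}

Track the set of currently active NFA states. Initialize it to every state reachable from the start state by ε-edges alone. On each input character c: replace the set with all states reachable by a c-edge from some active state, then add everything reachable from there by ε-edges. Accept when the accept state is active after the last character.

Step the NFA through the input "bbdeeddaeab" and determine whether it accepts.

Answer: REJECT

Derivation:
S₀ = ε-closure({0}) = {0,2,4}
'b' @ 1: {5,6}
'b' @ 2: {}  — state set empty
rest 'deeddaeab' ignored (set empty)
after full input: {}  (accept=9 not in)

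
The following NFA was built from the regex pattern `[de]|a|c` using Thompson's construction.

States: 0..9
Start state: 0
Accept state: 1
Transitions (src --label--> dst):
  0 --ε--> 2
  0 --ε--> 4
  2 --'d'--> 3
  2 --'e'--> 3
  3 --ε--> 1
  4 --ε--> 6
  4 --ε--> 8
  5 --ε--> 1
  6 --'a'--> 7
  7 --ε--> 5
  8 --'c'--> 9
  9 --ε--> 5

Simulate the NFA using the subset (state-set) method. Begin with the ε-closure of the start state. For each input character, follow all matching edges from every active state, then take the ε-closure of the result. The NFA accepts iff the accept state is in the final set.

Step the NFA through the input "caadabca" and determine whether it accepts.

initial (ε-close {0}): {0,2,4,6,8}
'c' @ 1: {1,5,9}  (accept∈set)
'a' @ 2: {}  — dead — no transitions
rest 'adabca' ignored (set empty)
after full input: {}  (accept=1 not in)

Answer: REJECT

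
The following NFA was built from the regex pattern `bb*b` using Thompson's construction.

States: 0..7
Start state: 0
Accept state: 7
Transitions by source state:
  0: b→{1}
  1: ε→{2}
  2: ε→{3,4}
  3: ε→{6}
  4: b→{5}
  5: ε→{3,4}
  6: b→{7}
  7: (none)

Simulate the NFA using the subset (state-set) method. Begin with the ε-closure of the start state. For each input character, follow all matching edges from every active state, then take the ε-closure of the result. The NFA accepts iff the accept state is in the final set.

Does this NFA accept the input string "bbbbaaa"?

S₀ = ε-closure({0}) = {0}
'b' @ 1: {1,2,3,4,6}
'b' @ 2: {3,4,5,6,7}  [accepting]
'b' @ 3: {3,4,5,6,7}  [accepting]
'b' @ 4: {3,4,5,6,7}  [accepting]
'a' @ 5: {}  — dead — no transitions
rest 'aa' ignored (set empty)
end set {} — state 7 not in

Answer: REJECT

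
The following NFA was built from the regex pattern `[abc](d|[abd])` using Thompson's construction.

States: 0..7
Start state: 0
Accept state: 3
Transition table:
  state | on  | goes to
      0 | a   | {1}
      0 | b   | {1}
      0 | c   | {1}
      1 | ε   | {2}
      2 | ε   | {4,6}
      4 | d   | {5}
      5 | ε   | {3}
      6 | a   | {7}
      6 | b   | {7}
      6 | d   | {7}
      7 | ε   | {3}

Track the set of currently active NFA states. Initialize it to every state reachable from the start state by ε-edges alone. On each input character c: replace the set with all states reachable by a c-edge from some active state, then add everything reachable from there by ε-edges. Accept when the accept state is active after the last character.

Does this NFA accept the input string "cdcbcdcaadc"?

start: ε-closure({0}) = {0}
'c' @ 1: {1,2,4,6}
'd' @ 2: {3,5,7}  ✓accept
'c' @ 3: {}  — no active states
rest 'bcdcaadc' ignored (set empty)
end set {} — state 3 not in

Answer: REJECT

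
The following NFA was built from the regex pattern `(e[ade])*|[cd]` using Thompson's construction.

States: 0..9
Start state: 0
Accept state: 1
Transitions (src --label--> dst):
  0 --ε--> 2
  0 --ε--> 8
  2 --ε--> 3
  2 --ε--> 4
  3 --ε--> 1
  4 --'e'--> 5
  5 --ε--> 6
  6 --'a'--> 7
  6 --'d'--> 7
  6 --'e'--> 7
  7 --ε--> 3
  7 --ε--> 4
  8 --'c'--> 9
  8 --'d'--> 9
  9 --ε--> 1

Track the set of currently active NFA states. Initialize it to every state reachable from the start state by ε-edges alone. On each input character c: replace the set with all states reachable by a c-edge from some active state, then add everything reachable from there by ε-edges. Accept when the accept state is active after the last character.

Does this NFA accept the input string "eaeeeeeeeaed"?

S₀ = ε-closure({0}) = {0,1,2,3,4,8}
'e' @ 1: {5,6}
'a' @ 2: {1,3,4,7}  (accept∈set)
'e' @ 3: {5,6}
'e' @ 4: {1,3,4,7}  (accept∈set)
'e' @ 5: {5,6}
'e' @ 6: {1,3,4,7}  (accept∈set)
'e' @ 7: {5,6}
'e' @ 8: {1,3,4,7}  (accept∈set)
'e' @ 9: {5,6}
'a' @ 10: {1,3,4,7}  (accept∈set)
'e' @ 11: {5,6}
'd' @ 12: {1,3,4,7}  (accept∈set)
end set {1,3,4,7} — state 1 in

Answer: ACCEPT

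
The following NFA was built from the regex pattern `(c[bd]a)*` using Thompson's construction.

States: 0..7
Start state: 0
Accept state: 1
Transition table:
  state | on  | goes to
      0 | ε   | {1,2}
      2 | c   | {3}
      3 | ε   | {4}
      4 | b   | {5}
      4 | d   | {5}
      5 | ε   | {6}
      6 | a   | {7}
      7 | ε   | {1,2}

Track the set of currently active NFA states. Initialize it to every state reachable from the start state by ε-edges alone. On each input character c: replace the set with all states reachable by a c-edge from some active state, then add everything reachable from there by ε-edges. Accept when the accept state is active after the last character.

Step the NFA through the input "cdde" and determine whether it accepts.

S₀ = ε-closure({0}) = {0,1,2}
'c' @ 1: {3,4}
'd' @ 2: {5,6}
'd' @ 3: {}  — state set empty
rest 'e' ignored (set empty)
after full input: {}  (accept=1 not in)

Answer: REJECT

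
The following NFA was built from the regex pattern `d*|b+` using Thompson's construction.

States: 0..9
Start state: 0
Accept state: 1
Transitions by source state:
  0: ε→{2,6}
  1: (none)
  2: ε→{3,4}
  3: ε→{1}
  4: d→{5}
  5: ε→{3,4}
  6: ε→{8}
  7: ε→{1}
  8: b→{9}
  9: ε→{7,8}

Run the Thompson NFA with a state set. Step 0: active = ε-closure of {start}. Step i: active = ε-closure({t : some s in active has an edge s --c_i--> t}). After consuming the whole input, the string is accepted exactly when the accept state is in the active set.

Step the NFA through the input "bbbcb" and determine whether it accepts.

start: ε-closure({0}) = {0,1,2,3,4,6,8}
'b' @ 1: {1,7,8,9}  (accept∈set)
'b' @ 2: {1,7,8,9}  (accept∈set)
'b' @ 3: {1,7,8,9}  (accept∈set)
'c' @ 4: {}  — dead — no transitions
rest 'b' ignored (set empty)
after full input: {}  (accept=1 not in)

Answer: REJECT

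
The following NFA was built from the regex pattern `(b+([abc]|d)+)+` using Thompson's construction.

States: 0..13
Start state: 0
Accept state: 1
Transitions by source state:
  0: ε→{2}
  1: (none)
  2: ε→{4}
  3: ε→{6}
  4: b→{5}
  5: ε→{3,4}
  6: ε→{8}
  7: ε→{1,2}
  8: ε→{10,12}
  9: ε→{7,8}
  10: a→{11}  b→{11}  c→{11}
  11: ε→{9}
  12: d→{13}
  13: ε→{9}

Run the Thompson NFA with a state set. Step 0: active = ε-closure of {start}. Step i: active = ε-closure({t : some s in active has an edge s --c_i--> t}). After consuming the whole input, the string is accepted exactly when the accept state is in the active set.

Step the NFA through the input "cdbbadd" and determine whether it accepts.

initial (ε-close {0}): {0,2,4}
'c' @ 1: {}  — dead — no transitions
rest 'dbbadd' ignored (set empty)
end set {} — state 1 not in

Answer: REJECT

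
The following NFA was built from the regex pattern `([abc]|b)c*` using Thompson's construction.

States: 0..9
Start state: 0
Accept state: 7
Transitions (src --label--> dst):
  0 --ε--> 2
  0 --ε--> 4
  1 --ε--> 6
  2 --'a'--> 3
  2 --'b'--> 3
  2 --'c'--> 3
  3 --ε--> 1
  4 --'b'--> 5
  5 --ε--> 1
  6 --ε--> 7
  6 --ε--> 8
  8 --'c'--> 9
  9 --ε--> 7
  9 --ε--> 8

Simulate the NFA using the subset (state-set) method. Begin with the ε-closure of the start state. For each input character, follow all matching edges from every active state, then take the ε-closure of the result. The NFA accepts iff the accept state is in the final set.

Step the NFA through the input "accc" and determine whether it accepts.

S₀ = ε-closure({0}) = {0,2,4}
'a' @ 1: {1,3,6,7,8}  (accept∈set)
'c' @ 2: {7,8,9}  (accept∈set)
'c' @ 3: {7,8,9}  (accept∈set)
'c' @ 4: {7,8,9}  (accept∈set)
end set {7,8,9} — state 7 in

Answer: ACCEPT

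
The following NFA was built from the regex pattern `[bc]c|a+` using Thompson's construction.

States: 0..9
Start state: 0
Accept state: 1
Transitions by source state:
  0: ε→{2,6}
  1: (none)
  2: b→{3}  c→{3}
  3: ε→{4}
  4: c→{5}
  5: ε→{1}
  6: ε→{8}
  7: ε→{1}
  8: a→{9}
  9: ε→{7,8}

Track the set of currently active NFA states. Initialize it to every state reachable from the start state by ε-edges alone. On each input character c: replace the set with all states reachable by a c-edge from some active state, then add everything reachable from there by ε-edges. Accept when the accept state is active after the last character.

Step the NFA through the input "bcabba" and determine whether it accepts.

start: ε-closure({0}) = {0,2,6,8}
'b' @ 1: {3,4}
'c' @ 2: {1,5}  (accept∈set)
'a' @ 3: {}  — dead — no transitions
rest 'bba' ignored (set empty)
final: {}; accept 1 not in set

Answer: REJECT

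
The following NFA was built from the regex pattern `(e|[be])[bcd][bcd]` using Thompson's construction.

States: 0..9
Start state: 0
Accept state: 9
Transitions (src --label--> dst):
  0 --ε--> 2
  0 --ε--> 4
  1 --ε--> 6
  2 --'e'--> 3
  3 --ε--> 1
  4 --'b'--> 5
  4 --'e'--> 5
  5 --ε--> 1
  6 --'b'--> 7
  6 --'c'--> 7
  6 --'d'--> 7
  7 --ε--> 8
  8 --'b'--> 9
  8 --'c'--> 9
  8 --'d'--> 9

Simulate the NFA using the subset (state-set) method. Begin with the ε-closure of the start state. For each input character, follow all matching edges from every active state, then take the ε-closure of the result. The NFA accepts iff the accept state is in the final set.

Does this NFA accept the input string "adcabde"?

Answer: REJECT

Steps:
initial (ε-close {0}): {0,2,4}
'a' @ 1: {}  — no active states
rest 'dcabde' ignored (set empty)
after full input: {}  (accept=9 not in)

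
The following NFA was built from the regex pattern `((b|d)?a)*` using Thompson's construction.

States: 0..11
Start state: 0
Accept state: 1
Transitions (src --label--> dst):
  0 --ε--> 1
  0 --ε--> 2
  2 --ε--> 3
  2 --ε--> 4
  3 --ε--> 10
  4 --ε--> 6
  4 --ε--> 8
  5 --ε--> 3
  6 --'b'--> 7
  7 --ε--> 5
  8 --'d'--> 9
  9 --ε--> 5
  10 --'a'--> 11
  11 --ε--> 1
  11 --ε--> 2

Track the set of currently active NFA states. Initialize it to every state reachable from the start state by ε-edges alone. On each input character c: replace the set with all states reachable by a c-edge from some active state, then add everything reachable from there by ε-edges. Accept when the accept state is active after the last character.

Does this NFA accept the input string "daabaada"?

initial (ε-close {0}): {0,1,2,3,4,6,8,10}
'd' @ 1: {3,5,9,10}
'a' @ 2: {1,2,3,4,6,8,10,11}  ✓accept
'a' @ 3: {1,2,3,4,6,8,10,11}  ✓accept
'b' @ 4: {3,5,7,10}
'a' @ 5: {1,2,3,4,6,8,10,11}  ✓accept
'a' @ 6: {1,2,3,4,6,8,10,11}  ✓accept
'd' @ 7: {3,5,9,10}
'a' @ 8: {1,2,3,4,6,8,10,11}  ✓accept
final: {1,2,3,4,6,8,10,11}; accept 1 in set

Answer: ACCEPT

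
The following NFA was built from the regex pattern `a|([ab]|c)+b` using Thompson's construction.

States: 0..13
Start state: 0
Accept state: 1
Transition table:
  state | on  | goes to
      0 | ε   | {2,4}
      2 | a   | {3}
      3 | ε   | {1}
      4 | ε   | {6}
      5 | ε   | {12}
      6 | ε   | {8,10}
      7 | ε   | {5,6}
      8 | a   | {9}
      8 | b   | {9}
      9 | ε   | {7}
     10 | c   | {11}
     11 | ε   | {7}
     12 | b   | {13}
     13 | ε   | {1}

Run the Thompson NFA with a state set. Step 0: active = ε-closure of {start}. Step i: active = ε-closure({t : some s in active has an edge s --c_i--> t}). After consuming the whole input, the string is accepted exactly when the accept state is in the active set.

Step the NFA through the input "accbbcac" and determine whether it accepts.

Answer: REJECT

Derivation:
initial (ε-close {0}): {0,2,4,6,8,10}
'a' @ 1: {1,3,5,6,7,8,9,10,12}  ✓accept
'c' @ 2: {5,6,7,8,10,11,12}
'c' @ 3: {5,6,7,8,10,11,12}
'b' @ 4: {1,5,6,7,8,9,10,12,13}  ✓accept
'b' @ 5: {1,5,6,7,8,9,10,12,13}  ✓accept
'c' @ 6: {5,6,7,8,10,11,12}
'a' @ 7: {5,6,7,8,9,10,12}
'c' @ 8: {5,6,7,8,10,11,12}
final: {5,6,7,8,10,11,12}; accept 1 not in set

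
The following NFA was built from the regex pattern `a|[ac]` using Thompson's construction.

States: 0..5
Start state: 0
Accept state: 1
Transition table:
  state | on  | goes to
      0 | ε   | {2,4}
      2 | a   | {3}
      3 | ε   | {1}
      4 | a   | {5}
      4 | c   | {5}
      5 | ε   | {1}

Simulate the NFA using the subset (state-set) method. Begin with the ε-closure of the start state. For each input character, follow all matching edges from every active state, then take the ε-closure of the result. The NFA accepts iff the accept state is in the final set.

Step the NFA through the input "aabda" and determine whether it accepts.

start: ε-closure({0}) = {0,2,4}
'a' @ 1: {1,3,5}  (accept∈set)
'a' @ 2: {}  — no active states
rest 'bda' ignored (set empty)
end set {} — state 1 not in

Answer: REJECT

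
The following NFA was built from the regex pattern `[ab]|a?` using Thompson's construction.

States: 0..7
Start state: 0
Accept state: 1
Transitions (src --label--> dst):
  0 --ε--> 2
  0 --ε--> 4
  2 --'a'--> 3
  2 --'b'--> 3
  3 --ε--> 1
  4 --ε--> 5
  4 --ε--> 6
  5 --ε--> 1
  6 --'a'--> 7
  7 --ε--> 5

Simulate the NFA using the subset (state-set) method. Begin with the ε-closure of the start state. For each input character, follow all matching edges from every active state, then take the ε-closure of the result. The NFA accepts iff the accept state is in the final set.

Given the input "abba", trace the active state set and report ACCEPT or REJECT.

S₀ = ε-closure({0}) = {0,1,2,4,5,6}
'a' @ 1: {1,3,5,7}  [accepting]
'b' @ 2: {}  — no active states
rest 'ba' ignored (set empty)
final: {}; accept 1 not in set

Answer: REJECT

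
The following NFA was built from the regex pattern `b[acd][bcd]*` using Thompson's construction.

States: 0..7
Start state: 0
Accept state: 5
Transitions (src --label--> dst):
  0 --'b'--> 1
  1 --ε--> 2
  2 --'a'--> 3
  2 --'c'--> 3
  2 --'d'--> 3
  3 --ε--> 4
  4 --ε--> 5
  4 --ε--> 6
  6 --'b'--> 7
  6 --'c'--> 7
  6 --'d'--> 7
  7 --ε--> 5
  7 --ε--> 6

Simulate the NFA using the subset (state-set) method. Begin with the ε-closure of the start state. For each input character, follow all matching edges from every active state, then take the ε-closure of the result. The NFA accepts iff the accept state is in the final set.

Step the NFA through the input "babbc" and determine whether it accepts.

S₀ = ε-closure({0}) = {0}
'b' @ 1: {1,2}
'a' @ 2: {3,4,5,6}  (accept∈set)
'b' @ 3: {5,6,7}  (accept∈set)
'b' @ 4: {5,6,7}  (accept∈set)
'c' @ 5: {5,6,7}  (accept∈set)
final: {5,6,7}; accept 5 in set

Answer: ACCEPT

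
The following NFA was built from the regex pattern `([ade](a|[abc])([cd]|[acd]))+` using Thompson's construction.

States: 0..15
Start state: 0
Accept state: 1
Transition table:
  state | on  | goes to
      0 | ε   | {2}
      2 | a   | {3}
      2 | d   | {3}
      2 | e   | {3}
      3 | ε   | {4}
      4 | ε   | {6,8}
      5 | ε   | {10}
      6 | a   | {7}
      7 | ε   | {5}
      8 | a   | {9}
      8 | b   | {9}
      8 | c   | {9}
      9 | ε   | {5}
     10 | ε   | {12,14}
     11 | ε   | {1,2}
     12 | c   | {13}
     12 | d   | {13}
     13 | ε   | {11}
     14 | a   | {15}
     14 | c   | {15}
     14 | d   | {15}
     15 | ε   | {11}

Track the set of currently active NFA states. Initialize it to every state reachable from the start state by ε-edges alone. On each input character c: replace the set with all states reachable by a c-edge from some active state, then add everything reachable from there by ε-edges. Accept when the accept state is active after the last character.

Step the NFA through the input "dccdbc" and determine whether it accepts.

Answer: ACCEPT

Steps:
S₀ = ε-closure({0}) = {0,2}
'd' @ 1: {3,4,6,8}
'c' @ 2: {5,9,10,12,14}
'c' @ 3: {1,2,11,13,15}  ✓accept
'd' @ 4: {3,4,6,8}
'b' @ 5: {5,9,10,12,14}
'c' @ 6: {1,2,11,13,15}  ✓accept
final: {1,2,11,13,15}; accept 1 in set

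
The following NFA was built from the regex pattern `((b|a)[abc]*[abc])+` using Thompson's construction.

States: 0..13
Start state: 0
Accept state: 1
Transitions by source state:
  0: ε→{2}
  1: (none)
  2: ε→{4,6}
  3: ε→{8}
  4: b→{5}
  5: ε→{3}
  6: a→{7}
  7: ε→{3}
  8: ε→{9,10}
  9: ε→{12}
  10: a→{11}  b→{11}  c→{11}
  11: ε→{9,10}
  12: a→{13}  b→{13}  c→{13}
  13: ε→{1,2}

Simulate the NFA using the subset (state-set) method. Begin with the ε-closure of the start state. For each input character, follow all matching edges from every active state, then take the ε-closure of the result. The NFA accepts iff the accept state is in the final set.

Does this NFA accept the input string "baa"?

Answer: ACCEPT

Steps:
initial (ε-close {0}): {0,2,4,6}
'b' @ 1: {3,5,8,9,10,12}
'a' @ 2: {1,2,4,6,9,10,11,12,13}  ✓accept
'a' @ 3: {1,2,3,4,6,7,8,9,10,11,12,13}  ✓accept
end set {1,2,3,4,6,7,8,9,10,11,12,13} — state 1 in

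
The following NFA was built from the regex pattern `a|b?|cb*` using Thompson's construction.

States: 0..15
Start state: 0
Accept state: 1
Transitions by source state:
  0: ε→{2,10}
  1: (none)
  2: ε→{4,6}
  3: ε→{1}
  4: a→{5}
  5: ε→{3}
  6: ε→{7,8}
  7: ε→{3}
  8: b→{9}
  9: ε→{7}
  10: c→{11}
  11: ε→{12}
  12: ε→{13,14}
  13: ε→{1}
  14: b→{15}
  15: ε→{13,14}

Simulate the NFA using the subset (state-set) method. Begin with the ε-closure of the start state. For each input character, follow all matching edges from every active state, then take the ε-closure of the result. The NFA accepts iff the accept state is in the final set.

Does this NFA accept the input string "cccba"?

Answer: REJECT

Trace:
start: ε-closure({0}) = {0,1,2,3,4,6,7,8,10}
'c' @ 1: {1,11,12,13,14}  ✓accept
'c' @ 2: {}  — no active states
rest 'cba' ignored (set empty)
after full input: {}  (accept=1 not in)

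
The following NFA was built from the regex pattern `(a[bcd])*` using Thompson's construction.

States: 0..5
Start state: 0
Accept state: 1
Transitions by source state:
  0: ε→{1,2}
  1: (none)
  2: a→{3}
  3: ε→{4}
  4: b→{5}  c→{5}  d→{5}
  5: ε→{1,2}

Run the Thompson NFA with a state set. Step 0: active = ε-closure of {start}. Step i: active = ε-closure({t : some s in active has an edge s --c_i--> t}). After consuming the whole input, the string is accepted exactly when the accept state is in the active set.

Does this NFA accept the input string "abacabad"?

initial (ε-close {0}): {0,1,2}
'a' @ 1: {3,4}
'b' @ 2: {1,2,5}  (accept∈set)
'a' @ 3: {3,4}
'c' @ 4: {1,2,5}  (accept∈set)
'a' @ 5: {3,4}
'b' @ 6: {1,2,5}  (accept∈set)
'a' @ 7: {3,4}
'd' @ 8: {1,2,5}  (accept∈set)
after full input: {1,2,5}  (accept=1 in)

Answer: ACCEPT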